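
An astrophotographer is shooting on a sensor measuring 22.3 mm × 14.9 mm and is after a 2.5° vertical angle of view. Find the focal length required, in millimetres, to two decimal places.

341.43 mm

From α = 2·arctan(h/2f) we get f = h / (2·tan(α/2)).
With h = 14.9 mm and α/2 = 1.25°, tan(α/2) ≈ 0.02182, so f ≈ 14.9 / 0.04364 ≈ 341.4287 mm.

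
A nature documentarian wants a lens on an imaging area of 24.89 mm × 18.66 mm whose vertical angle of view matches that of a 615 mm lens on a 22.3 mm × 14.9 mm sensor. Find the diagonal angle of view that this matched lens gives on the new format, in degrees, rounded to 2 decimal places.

2.31°

Equal vertical AOV ⇒ f₂ = f₁ · 18.66/14.9 = 615 × 1.25235 ≈ 770.1946 mm.
Sensor diagonal = √(24.89² + 18.66²) = √967.7077 ≈ 31.1080 mm.
Diagonal AOV on the new format = 2·arctan(31.1080 / (2 × 770.1946)) = 2·arctan(0.02019) ≈ 2.3139°.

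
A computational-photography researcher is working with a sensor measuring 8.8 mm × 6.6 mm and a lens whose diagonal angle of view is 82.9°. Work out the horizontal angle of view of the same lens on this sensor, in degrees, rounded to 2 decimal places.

Sensor diagonal = √(8.8² + 6.6²) = √121.0000 ≈ 11.0000 mm.
From the diagonal AOV: f = 11.0000 / (2·tan(41.45°)) = 11.0000 / 1.76634 ≈ 6.2276 mm.
Horizontal AOV = 2·arctan(8.8 / (2 × 6.2276)) = 2·arctan(0.70654) ≈ 70.4852°.

70.49°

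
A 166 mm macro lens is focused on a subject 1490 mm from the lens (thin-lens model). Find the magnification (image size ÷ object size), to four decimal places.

Thin lens: 1/f = 1/dₒ + 1/dᵢ → 1/dᵢ = 1/166 − 1/1490 = 0.0053530 mm⁻¹, so dᵢ ≈ 186.8127 mm.
Magnification m = dᵢ/dₒ = 186.8127/1490 ≈ 0.12538.

0.1254×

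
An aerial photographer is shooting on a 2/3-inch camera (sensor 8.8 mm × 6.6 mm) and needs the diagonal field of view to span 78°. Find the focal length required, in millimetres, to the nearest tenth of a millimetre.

Sensor diagonal = √(8.8² + 6.6²) = √121.0000 ≈ 11.0000 mm.
From α = 2·arctan(d/2f) we get f = d / (2·tan(α/2)).
With d = 11.0000 mm and α/2 = 39°, tan(α/2) ≈ 0.80978, so f ≈ 11.0000 / 1.61957 ≈ 6.7919 mm.

6.8 mm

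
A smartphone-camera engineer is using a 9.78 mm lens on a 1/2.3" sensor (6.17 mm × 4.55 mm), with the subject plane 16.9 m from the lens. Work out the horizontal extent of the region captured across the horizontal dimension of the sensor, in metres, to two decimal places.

dₒ: 16.9 m = 16900 mm.
Similar triangles through the lens centre give W/dₒ = w/dᵢ; with 1/f = 1/dₒ + 1/dᵢ this gives W = w·(dₒ − f)/f.
W = 6.17 mm × (16900 − 9.78) / 9.78 = 6.17 × 1727.0164 ≈ 10655.691 mm = 10.6557 m.

10.66 m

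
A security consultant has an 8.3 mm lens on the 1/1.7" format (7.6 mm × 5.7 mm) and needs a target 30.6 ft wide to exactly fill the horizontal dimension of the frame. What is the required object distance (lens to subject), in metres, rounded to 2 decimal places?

W: 30.6 ft × 304.8 mm/ft = 9326.88 mm.
Magnification m = w/W = dᵢ/dₒ; combined with 1/f = 1/dₒ + 1/dᵢ this gives dₒ = f·(1 + W/w).
dₒ = 8.3 mm × (1 + 9326.88/7.6) = 8.3 × 1228.2210 ≈ 10194.234 mm = 10.1942 m.

10.19 m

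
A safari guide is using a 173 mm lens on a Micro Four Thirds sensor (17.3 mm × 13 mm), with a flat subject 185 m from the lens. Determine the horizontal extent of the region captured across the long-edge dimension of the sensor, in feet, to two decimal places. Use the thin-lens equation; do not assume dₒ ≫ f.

dₒ: 185 m = 185000 mm.
Similar triangles through the lens centre give W/dₒ = w/dᵢ; with 1/f = 1/dₒ + 1/dᵢ this gives W = w·(dₒ − f)/f.
W = 17.3 mm × (185000 − 173) / 173 = 17.3 × 1068.3642 ≈ 18482.700 mm = 18482.700/304.8 ft = 60.6388 ft.

60.64 ft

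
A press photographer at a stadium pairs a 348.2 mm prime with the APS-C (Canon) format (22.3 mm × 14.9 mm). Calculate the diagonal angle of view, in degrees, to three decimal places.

Sensor diagonal = √(22.3² + 14.9²) = √719.3000 ≈ 26.8198 mm.
Angle of view α = 2·arctan(d/2f) with d = 26.8198 mm and f = 348.2 mm.
d/2f = 0.03851; arctan(0.03851) ≈ 2.2055°, so α ≈ 4.4110°.

4.411°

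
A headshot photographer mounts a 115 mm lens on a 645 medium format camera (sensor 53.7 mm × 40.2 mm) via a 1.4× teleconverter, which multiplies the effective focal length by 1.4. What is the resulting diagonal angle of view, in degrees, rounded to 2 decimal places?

23.54°

Effective focal length f = 115 × 1.4 = 161 mm.
Sensor diagonal = √(53.7² + 40.2²) = √4499.7300 ≈ 67.0800 mm.
α = 2·arctan(67.080 / (2 × 161)) = 2·arctan(0.20832) ≈ 23.5355°.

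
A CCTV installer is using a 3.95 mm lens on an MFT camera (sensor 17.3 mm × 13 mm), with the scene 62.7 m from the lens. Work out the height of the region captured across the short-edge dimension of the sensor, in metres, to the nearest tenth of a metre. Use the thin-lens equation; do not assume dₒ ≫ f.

206.3 m

dₒ: 62.7 m = 62700 mm.
Similar triangles through the lens centre give W/dₒ = h/dᵢ; with 1/f = 1/dₒ + 1/dᵢ this gives W = h·(dₒ − f)/f.
W = 13 mm × (62700 − 3.95) / 3.95 = 13 × 15872.4177 ≈ 206341.430 mm = 206.341 m.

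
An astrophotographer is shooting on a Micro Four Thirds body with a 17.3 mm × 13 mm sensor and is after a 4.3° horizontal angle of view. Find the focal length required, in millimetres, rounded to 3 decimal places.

230.407 mm

From α = 2·arctan(w/2f) we get f = w / (2·tan(α/2)).
With w = 17.3 mm and α/2 = 2.15°, tan(α/2) ≈ 0.03754, so f ≈ 17.3 / 0.07508 ≈ 230.4074 mm.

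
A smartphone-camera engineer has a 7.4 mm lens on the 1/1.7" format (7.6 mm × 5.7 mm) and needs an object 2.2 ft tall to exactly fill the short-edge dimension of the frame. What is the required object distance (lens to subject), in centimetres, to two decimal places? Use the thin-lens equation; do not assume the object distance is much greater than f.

W: 2.2 ft × 304.8 mm/ft = 670.56 mm.
Magnification m = h/W = dᵢ/dₒ; combined with 1/f = 1/dₒ + 1/dᵢ this gives dₒ = f·(1 + W/h).
dₒ = 7.4 mm × (1 + 670.56/5.7) = 7.4 × 118.6421 ≈ 877.952 mm = 87.7952 cm.

87.80 cm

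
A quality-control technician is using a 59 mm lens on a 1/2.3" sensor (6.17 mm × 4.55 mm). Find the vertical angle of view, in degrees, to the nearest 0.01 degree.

4.42°

Angle of view α = 2·arctan(h/2f) with h = 4.55 mm and f = 59 mm.
h/2f = 0.03856; arctan(0.03856) ≈ 2.2082°, so α ≈ 4.4164°.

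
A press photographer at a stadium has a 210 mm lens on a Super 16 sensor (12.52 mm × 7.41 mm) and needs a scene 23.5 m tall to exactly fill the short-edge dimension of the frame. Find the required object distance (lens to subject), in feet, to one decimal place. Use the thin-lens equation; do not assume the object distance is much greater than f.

2185.7 ft

W: 23.5 m = 23500 mm.
Magnification m = h/W = dᵢ/dₒ; combined with 1/f = 1/dₒ + 1/dᵢ this gives dₒ = f·(1 + W/h).
dₒ = 210 mm × (1 + 23500/7.41) = 210 × 3172.3900 ≈ 666201.903 mm = 666201.903/304.8 ft = 2185.7 ft.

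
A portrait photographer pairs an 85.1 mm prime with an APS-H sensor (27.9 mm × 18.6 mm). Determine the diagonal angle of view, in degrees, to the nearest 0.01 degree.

Sensor diagonal = √(27.9² + 18.6²) = √1124.3700 ≈ 33.5316 mm.
Angle of view α = 2·arctan(d/2f) with d = 33.5316 mm and f = 85.1 mm.
d/2f = 0.19701; arctan(0.19701) ≈ 11.1453°, so α ≈ 22.2906°.

22.29°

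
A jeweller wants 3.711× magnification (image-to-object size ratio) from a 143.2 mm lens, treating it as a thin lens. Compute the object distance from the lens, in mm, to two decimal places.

181.79 mm

With m = dᵢ/dₒ and 1/f = 1/dₒ + 1/dᵢ, substituting dᵢ = m·dₒ gives 1/f = (1 + 1/m)/dₒ, hence dₒ = f·(1 + 1/m).
dₒ = 143.2 × (1 + 1/3.711) = 143.2 × 1.26947 ≈ 181.788 mm.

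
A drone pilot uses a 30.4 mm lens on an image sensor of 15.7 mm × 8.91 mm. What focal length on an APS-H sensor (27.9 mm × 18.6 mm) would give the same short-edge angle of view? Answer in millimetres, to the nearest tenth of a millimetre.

Equal angle of view means equal height/f ratio, so f₂ = f₁ · (height₂/height₁) = 30.4 × 18.6/8.91.
f₂ = 30.4 × 2.08754 ≈ 63.461 mm.

63.5 mm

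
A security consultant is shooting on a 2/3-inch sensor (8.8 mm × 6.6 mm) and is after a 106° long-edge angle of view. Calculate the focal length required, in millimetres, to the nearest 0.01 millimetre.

3.32 mm

From α = 2·arctan(w/2f) we get f = w / (2·tan(α/2)).
With w = 8.8 mm and α/2 = 53°, tan(α/2) ≈ 1.32704, so f ≈ 8.8 / 2.65409 ≈ 3.3156 mm.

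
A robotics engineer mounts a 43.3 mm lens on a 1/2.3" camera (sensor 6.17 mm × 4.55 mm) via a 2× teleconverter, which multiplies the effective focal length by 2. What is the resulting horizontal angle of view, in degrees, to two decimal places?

4.08°

Effective focal length f = 43.3 × 2 = 86.6 mm.
α = 2·arctan(6.17 / (2 × 86.6)) = 2·arctan(0.03562) ≈ 4.0804°.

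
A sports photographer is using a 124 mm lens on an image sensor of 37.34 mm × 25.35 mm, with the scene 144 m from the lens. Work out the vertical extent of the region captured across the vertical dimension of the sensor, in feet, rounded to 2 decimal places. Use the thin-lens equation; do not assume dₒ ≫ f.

dₒ: 144 m = 144000 mm.
Similar triangles through the lens centre give W/dₒ = h/dᵢ; with 1/f = 1/dₒ + 1/dᵢ this gives W = h·(dₒ − f)/f.
W = 25.35 mm × (144000 − 124) / 124 = 25.35 × 1160.2903 ≈ 29413.360 mm = 29413.360/304.8 ft = 96.5005 ft.

96.50 ft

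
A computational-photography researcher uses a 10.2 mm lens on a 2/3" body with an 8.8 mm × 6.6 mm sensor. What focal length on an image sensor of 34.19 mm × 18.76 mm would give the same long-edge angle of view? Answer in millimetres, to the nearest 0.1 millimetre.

39.6 mm

Equal angle of view means equal width/f ratio, so f₂ = f₁ · (width₂/width₁) = 10.2 × 34.19/8.8.
f₂ = 10.2 × 3.88523 ≈ 39.629 mm.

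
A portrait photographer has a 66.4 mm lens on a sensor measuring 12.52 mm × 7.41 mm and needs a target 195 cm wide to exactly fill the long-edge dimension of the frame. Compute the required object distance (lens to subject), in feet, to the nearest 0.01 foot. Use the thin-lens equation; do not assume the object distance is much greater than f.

W: 195 cm = 1950 mm.
Magnification m = w/W = dᵢ/dₒ; combined with 1/f = 1/dₒ + 1/dᵢ this gives dₒ = f·(1 + W/w).
dₒ = 66.4 mm × (1 + 1950/12.52) = 66.4 × 156.7508 ≈ 10408.253 mm = 10408.253/304.8 ft = 34.1478 ft.

34.15 ft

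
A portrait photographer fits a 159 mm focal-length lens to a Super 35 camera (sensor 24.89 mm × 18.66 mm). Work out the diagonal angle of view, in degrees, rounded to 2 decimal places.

11.17°

Sensor diagonal = √(24.89² + 18.66²) = √967.7077 ≈ 31.1080 mm.
Angle of view α = 2·arctan(d/2f) with d = 31.1080 mm and f = 159 mm.
d/2f = 0.09782; arctan(0.09782) ≈ 5.5871°, so α ≈ 11.1742°.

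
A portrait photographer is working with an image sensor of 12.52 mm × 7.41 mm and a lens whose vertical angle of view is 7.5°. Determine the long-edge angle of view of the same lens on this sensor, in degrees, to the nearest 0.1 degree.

12.6°

From the vertical AOV: f = 7.41 / (2·tan(3.75°)) = 7.41 / 0.13109 ≈ 56.5274 mm.
Long-edge AOV = 2·arctan(12.52 / (2 × 56.5274)) = 2·arctan(0.11074) ≈ 12.6387°.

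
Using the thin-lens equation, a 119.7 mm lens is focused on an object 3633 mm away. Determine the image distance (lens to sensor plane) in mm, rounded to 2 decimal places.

1/dᵢ = 1/f − 1/dₒ = 1/119.7 − 1/3633 = 0.0080790 mm⁻¹.
dᵢ = 1/0.0080790 ≈ 123.7782 mm.

123.78 mm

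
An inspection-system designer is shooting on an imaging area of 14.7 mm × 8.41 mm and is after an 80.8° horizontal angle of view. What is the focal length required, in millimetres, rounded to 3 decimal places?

From α = 2·arctan(w/2f) we get f = w / (2·tan(α/2)).
With w = 14.7 mm and α/2 = 40.4°, tan(α/2) ≈ 0.85107, so f ≈ 14.7 / 1.70213 ≈ 8.6362 mm.

8.636 mm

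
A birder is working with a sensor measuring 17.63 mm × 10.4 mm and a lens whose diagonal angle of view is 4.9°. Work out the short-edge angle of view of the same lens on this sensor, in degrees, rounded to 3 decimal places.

2.491°

Sensor diagonal = √(17.63² + 10.4²) = √418.9769 ≈ 20.4689 mm.
From the diagonal AOV: f = 20.4689 / (2·tan(2.45°)) = 20.4689 / 0.08557 ≈ 239.1976 mm.
Short-edge AOV = 2·arctan(10.4 / (2 × 239.1976)) = 2·arctan(0.02174) ≈ 2.4908°.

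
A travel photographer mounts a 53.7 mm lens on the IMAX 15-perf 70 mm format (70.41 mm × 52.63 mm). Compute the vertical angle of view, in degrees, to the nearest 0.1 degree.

52.2°

Angle of view α = 2·arctan(h/2f) with h = 52.63 mm and f = 53.7 mm.
h/2f = 0.49004; arctan(0.49004) ≈ 26.1066°, so α ≈ 52.2131°.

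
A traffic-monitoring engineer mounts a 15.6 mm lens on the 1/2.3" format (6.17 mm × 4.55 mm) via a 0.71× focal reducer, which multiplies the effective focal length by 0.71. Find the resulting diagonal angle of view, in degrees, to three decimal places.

38.179°

Effective focal length f = 15.6 × 0.71 = 11.076 mm.
Sensor diagonal = √(6.17² + 4.55²) = √58.7714 ≈ 7.6663 mm.
α = 2·arctan(7.666 / (2 × 11.076)) = 2·arctan(0.34607) ≈ 38.1789°.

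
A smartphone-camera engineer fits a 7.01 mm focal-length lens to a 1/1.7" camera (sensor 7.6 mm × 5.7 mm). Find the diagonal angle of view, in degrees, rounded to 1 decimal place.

68.2°

Sensor diagonal = √(7.6² + 5.7²) = √90.2500 ≈ 9.5000 mm.
Angle of view α = 2·arctan(d/2f) with d = 9.5000 mm and f = 7.01 mm.
d/2f = 0.67760; arctan(0.67760) ≈ 34.1217°, so α ≈ 68.2434°.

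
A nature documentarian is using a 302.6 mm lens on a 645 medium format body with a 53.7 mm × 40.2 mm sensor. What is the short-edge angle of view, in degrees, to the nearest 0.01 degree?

7.60°

Angle of view α = 2·arctan(h/2f) with h = 40.2 mm and f = 302.6 mm.
h/2f = 0.06642; arctan(0.06642) ≈ 3.8003°, so α ≈ 7.6005°.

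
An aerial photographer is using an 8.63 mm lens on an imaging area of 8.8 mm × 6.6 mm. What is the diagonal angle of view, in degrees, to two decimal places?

65.02°

Sensor diagonal = √(8.8² + 6.6²) = √121.0000 ≈ 11.0000 mm.
Angle of view α = 2·arctan(d/2f) with d = 11.0000 mm and f = 8.63 mm.
d/2f = 0.63731; arctan(0.63731) ≈ 32.5098°, so α ≈ 65.0197°.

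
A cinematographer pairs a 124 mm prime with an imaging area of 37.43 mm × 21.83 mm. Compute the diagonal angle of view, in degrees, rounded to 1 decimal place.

19.8°

Sensor diagonal = √(37.43² + 21.83²) = √1877.5538 ≈ 43.3307 mm.
Angle of view α = 2·arctan(d/2f) with d = 43.3307 mm and f = 124 mm.
d/2f = 0.17472; arctan(0.17472) ≈ 9.9107°, so α ≈ 19.8214°.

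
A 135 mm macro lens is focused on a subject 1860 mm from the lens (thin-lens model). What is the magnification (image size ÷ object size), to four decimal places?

Thin lens: 1/f = 1/dₒ + 1/dᵢ → 1/dᵢ = 1/135 − 1/1860 = 0.0068698 mm⁻¹, so dᵢ ≈ 145.5652 mm.
Magnification m = dᵢ/dₒ = 145.5652/1860 ≈ 0.07826.

0.0783×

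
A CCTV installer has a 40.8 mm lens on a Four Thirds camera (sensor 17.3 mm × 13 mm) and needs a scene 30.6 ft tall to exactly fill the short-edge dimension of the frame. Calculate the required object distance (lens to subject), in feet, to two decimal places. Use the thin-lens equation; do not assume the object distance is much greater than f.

96.17 ft

W: 30.6 ft × 304.8 mm/ft = 9326.88 mm.
Magnification m = h/W = dᵢ/dₒ; combined with 1/f = 1/dₒ + 1/dᵢ this gives dₒ = f·(1 + W/h).
dₒ = 40.8 mm × (1 + 9326.88/13) = 40.8 × 718.4523 ≈ 29312.853 mm = 29312.853/304.8 ft = 96.1708 ft.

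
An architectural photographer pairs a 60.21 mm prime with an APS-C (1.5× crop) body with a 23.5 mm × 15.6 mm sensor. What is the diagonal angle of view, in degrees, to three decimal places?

Sensor diagonal = √(23.5² + 15.6²) = √795.6100 ≈ 28.2066 mm.
Angle of view α = 2·arctan(d/2f) with d = 28.2066 mm and f = 60.21 mm.
d/2f = 0.23423; arctan(0.23423) ≈ 13.1830°, so α ≈ 26.3660°.

26.366°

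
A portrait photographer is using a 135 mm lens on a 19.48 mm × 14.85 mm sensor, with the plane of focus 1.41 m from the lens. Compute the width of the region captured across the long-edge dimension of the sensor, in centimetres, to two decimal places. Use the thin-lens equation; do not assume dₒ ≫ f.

dₒ: 1.41 m = 1410 mm.
Similar triangles through the lens centre give W/dₒ = w/dᵢ; with 1/f = 1/dₒ + 1/dᵢ this gives W = w·(dₒ − f)/f.
W = 19.48 mm × (1410 − 135) / 135 = 19.48 × 9.4444 ≈ 183.978 mm = 18.3978 cm.

18.40 cm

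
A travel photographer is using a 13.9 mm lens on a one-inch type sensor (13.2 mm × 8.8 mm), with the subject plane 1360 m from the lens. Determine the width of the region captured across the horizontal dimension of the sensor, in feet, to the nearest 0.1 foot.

dₒ: 1360 m = 1.36e+06 mm.
Similar triangles through the lens centre give W/dₒ = w/dᵢ; with 1/f = 1/dₒ + 1/dᵢ this gives W = w·(dₒ − f)/f.
W = 13.2 mm × (1.36e+06 − 13.9) / 13.9 = 13.2 × 97840.7266 ≈ 1291497.591 mm = 1291497.591/304.8 ft = 4237.2 ft.

4237.2 ft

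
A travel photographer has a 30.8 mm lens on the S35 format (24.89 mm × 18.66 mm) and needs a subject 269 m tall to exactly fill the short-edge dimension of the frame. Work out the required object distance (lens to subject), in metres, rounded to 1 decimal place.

444.0 m

W: 269 m = 269000 mm.
Magnification m = h/W = dᵢ/dₒ; combined with 1/f = 1/dₒ + 1/dᵢ this gives dₒ = f·(1 + W/h).
dₒ = 30.8 mm × (1 + 269000/18.66) = 30.8 × 14416.8628 ≈ 444039.374 mm = 444.039 m.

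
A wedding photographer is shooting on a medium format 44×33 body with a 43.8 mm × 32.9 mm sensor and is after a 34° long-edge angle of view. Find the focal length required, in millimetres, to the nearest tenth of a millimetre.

From α = 2·arctan(w/2f) we get f = w / (2·tan(α/2)).
With w = 43.8 mm and α/2 = 17°, tan(α/2) ≈ 0.30573, so f ≈ 43.8 / 0.61146 ≈ 71.6317 mm.

71.6 mm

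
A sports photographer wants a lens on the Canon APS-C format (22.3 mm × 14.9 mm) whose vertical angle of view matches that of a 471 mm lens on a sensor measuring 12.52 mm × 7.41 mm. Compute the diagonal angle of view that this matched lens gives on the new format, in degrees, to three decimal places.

1.622°

Equal vertical AOV ⇒ f₂ = f₁ · 14.9/7.41 = 471 × 2.01080 ≈ 947.0850 mm.
Sensor diagonal = √(22.3² + 14.9²) = √719.3000 ≈ 26.8198 mm.
Diagonal AOV on the new format = 2·arctan(26.8198 / (2 × 947.0850)) = 2·arctan(0.01416) ≈ 1.6224°.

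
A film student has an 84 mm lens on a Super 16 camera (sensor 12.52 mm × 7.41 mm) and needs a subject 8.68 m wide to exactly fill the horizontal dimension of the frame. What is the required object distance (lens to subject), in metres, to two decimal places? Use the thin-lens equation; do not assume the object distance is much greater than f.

W: 8.68 m = 8680 mm.
Magnification m = w/W = dᵢ/dₒ; combined with 1/f = 1/dₒ + 1/dᵢ this gives dₒ = f·(1 + W/w).
dₒ = 84 mm × (1 + 8680/12.52) = 84 × 694.2907 ≈ 58320.422 mm = 58.3204 m.

58.32 m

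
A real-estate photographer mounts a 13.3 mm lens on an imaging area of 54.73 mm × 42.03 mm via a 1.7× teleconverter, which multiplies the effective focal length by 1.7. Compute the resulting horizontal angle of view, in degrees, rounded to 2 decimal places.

Effective focal length f = 13.3 × 1.7 = 22.61 mm.
α = 2·arctan(54.73 / (2 × 22.61)) = 2·arctan(1.21031) ≈ 100.8704°.

100.87°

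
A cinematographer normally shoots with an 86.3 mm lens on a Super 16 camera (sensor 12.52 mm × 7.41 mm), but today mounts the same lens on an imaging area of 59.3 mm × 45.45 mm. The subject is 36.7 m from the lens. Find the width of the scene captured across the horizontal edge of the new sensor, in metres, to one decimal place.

25.2 m

The focal length stays 86.3 mm; the relevant sensor dimension is now w = 59.3 mm. Object distance dₒ = 36.7 m = 36700 mm.
Thin-lens field width W = w·(dₒ − f)/f = 59.3 × (36700 − 86.3)/86.3 ≈ 25158.661 mm = 25.1587 m.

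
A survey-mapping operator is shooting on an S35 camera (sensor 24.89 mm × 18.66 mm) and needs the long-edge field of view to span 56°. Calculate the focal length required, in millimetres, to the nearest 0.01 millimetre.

From α = 2·arctan(w/2f) we get f = w / (2·tan(α/2)).
With w = 24.89 mm and α/2 = 28°, tan(α/2) ≈ 0.53171, so f ≈ 24.89 / 1.06342 ≈ 23.4056 mm.

23.41 mm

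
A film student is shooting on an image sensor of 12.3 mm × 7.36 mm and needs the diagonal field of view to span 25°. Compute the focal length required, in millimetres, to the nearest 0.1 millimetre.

32.3 mm

Sensor diagonal = √(12.3² + 7.36²) = √205.4596 ≈ 14.3339 mm.
From α = 2·arctan(d/2f) we get f = d / (2·tan(α/2)).
With d = 14.3339 mm and α/2 = 12.5°, tan(α/2) ≈ 0.22169, so f ≈ 14.3339 / 0.44339 ≈ 32.3279 mm.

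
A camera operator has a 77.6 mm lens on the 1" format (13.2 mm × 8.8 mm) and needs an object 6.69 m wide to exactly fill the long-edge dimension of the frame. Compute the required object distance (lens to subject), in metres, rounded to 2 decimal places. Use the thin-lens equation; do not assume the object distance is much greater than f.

W: 6.69 m = 6690 mm.
Magnification m = w/W = dᵢ/dₒ; combined with 1/f = 1/dₒ + 1/dᵢ this gives dₒ = f·(1 + W/w).
dₒ = 77.6 mm × (1 + 6690/13.2) = 77.6 × 507.8182 ≈ 39406.691 mm = 39.4067 m.

39.41 m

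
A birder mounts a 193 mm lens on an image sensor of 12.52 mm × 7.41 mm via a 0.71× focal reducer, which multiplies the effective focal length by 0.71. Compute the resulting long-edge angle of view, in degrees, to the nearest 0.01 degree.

5.23°

Effective focal length f = 193 × 0.71 = 137.03 mm.
α = 2·arctan(12.52 / (2 × 137.03)) = 2·arctan(0.04568) ≈ 5.2313°.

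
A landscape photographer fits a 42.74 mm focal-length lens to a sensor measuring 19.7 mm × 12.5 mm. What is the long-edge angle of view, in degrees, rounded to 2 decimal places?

25.96°

Angle of view α = 2·arctan(w/2f) with w = 19.7 mm and f = 42.74 mm.
w/2f = 0.23046; arctan(0.23046) ≈ 12.9780°, so α ≈ 25.9559°.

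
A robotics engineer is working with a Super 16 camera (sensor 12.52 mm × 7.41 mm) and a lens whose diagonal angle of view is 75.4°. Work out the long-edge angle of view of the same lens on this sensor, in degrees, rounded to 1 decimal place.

Sensor diagonal = √(12.52² + 7.41²) = √211.6585 ≈ 14.5485 mm.
From the diagonal AOV: f = 14.5485 / (2·tan(37.7°)) = 14.5485 / 1.54578 ≈ 9.4118 mm.
Long-edge AOV = 2·arctan(12.52 / (2 × 9.4118)) = 2·arctan(0.66512) ≈ 67.2577°.

67.3°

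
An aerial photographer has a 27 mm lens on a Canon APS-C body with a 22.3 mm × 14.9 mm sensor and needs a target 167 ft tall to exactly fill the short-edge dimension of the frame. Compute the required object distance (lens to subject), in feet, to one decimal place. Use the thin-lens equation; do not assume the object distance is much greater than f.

302.7 ft

W: 167 ft × 304.8 mm/ft = 50901.60 mm.
Magnification m = h/W = dᵢ/dₒ; combined with 1/f = 1/dₒ + 1/dᵢ this gives dₒ = f·(1 + W/h).
dₒ = 27 mm × (1 + 50901.6/14.9) = 27 × 3417.2147 ≈ 92264.796 mm = 92264.796/304.8 ft = 302.706 ft.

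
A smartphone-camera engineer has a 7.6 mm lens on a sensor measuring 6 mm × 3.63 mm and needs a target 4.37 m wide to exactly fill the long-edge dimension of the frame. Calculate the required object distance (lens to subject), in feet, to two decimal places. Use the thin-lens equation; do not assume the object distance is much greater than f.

18.19 ft

W: 4.37 m = 4370 mm.
Magnification m = w/W = dᵢ/dₒ; combined with 1/f = 1/dₒ + 1/dᵢ this gives dₒ = f·(1 + W/w).
dₒ = 7.6 mm × (1 + 4370/6) = 7.6 × 729.3333 ≈ 5542.933 mm = 5542.933/304.8 ft = 18.1855 ft.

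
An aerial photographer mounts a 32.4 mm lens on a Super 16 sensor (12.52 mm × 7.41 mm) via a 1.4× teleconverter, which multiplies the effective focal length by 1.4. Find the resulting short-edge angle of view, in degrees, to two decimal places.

Effective focal length f = 32.4 × 1.4 = 45.36 mm.
α = 2·arctan(7.41 / (2 × 45.36)) = 2·arctan(0.08168) ≈ 9.3391°.

9.34°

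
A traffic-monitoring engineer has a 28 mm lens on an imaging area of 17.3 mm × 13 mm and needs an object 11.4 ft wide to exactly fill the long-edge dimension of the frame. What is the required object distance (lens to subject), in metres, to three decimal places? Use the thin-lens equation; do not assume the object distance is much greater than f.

5.652 m

W: 11.4 ft × 304.8 mm/ft = 3474.72 mm.
Magnification m = w/W = dᵢ/dₒ; combined with 1/f = 1/dₒ + 1/dᵢ this gives dₒ = f·(1 + W/w).
dₒ = 28 mm × (1 + 3474.72/17.3) = 28 × 201.8509 ≈ 5651.824 mm = 5.65182 m.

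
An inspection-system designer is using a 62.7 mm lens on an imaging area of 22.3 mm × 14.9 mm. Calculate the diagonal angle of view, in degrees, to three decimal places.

Sensor diagonal = √(22.3² + 14.9²) = √719.3000 ≈ 26.8198 mm.
Angle of view α = 2·arctan(d/2f) with d = 26.8198 mm and f = 62.7 mm.
d/2f = 0.21387; arctan(0.21387) ≈ 12.0722°, so α ≈ 24.1444°.

24.144°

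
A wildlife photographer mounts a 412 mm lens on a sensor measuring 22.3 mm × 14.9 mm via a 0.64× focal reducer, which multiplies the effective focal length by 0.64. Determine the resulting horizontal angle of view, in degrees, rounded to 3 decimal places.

4.843°

Effective focal length f = 412 × 0.64 = 263.68 mm.
α = 2·arctan(22.3 / (2 × 263.68)) = 2·arctan(0.04229) ≈ 4.8427°.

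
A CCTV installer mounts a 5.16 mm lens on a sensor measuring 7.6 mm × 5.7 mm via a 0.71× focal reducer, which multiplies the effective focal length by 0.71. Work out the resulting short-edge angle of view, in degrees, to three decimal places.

Effective focal length f = 5.16 × 0.71 = 3.6636 mm.
α = 2·arctan(5.7 / (2 × 3.6636)) = 2·arctan(0.77792) ≈ 75.7604°.

75.760°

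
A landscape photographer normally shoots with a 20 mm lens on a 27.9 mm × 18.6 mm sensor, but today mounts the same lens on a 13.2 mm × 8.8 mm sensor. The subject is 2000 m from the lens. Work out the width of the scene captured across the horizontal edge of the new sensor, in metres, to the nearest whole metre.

1320 m

The focal length stays 20 mm; the relevant sensor dimension is now w = 13.2 mm. Object distance dₒ = 2000 m = 2e+06 mm.
Thin-lens field width W = w·(dₒ − f)/f = 13.2 × (2e+06 − 20)/20 ≈ 1319986.800 mm = 1319.99 m.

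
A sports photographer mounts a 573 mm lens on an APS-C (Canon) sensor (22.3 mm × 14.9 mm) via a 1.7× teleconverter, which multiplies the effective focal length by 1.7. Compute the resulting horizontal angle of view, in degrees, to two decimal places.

1.31°

Effective focal length f = 573 × 1.7 = 974.1 mm.
α = 2·arctan(22.3 / (2 × 974.1)) = 2·arctan(0.01145) ≈ 1.3116°.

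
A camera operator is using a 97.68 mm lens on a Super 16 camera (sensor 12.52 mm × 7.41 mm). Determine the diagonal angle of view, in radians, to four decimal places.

0.1487 rad

Sensor diagonal = √(12.52² + 7.41²) = √211.6585 ≈ 14.5485 mm.
Angle of view α = 2·arctan(d/2f) with d = 14.5485 mm and f = 97.68 mm.
d/2f = 0.07447; arctan(0.07447) ≈ 0.0743 rad, so α ≈ 0.1487 rad.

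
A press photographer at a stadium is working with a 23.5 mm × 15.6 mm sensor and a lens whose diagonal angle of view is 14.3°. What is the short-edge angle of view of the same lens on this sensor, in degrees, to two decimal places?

Sensor diagonal = √(23.5² + 15.6²) = √795.6100 ≈ 28.2066 mm.
From the diagonal AOV: f = 28.2066 / (2·tan(7.15°)) = 28.2066 / 0.25089 ≈ 112.4279 mm.
Short-edge AOV = 2·arctan(15.6 / (2 × 112.4279)) = 2·arctan(0.06938) ≈ 7.9374°.

7.94°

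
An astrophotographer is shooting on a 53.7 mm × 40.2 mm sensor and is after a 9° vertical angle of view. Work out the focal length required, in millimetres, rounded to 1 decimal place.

255.4 mm

From α = 2·arctan(h/2f) we get f = h / (2·tan(α/2)).
With h = 40.2 mm and α/2 = 4.5°, tan(α/2) ≈ 0.07870, so f ≈ 40.2 / 0.15740 ≈ 255.3947 mm.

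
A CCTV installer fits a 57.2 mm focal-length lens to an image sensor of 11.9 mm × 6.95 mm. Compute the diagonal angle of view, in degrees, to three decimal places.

13.738°

Sensor diagonal = √(11.9² + 6.95²) = √189.9125 ≈ 13.7809 mm.
Angle of view α = 2·arctan(d/2f) with d = 13.7809 mm and f = 57.2 mm.
d/2f = 0.12046; arctan(0.12046) ≈ 6.8689°, so α ≈ 13.7378°.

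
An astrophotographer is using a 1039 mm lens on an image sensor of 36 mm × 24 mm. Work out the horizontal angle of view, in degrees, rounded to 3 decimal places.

1.985°

Angle of view α = 2·arctan(w/2f) with w = 36 mm and f = 1039 mm.
w/2f = 0.01732; arctan(0.01732) ≈ 0.9925°, so α ≈ 1.9850°.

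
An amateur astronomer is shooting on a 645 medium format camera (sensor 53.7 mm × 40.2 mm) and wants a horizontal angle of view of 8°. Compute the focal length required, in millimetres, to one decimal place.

From α = 2·arctan(w/2f) we get f = w / (2·tan(α/2)).
With w = 53.7 mm and α/2 = 4°, tan(α/2) ≈ 0.06993, so f ≈ 53.7 / 0.13985 ≈ 383.9729 mm.

384.0 mm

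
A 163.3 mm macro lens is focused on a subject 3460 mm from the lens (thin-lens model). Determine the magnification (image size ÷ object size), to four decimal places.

0.0495×

Thin lens: 1/f = 1/dₒ + 1/dᵢ → 1/dᵢ = 1/163.3 − 1/3460 = 0.0058347 mm⁻¹, so dᵢ ≈ 171.3890 mm.
Magnification m = dᵢ/dₒ = 171.3890/3460 ≈ 0.04953.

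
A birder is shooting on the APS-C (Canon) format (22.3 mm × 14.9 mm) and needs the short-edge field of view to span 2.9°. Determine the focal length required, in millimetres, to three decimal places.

294.319 mm

From α = 2·arctan(h/2f) we get f = h / (2·tan(α/2)).
With h = 14.9 mm and α/2 = 1.45°, tan(α/2) ≈ 0.02531, so f ≈ 14.9 / 0.05063 ≈ 294.3189 mm.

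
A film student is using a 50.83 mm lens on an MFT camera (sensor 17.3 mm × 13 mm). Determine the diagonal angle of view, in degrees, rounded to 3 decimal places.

Sensor diagonal = √(17.3² + 13²) = √468.2900 ≈ 21.6400 mm.
Angle of view α = 2·arctan(d/2f) with d = 21.6400 mm and f = 50.83 mm.
d/2f = 0.21287; arctan(0.21287) ≈ 12.0170°, so α ≈ 24.0340°.

24.034°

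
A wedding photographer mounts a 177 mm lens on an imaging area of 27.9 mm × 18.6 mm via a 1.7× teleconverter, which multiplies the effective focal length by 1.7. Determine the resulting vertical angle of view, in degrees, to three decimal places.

3.541°

Effective focal length f = 177 × 1.7 = 300.9 mm.
α = 2·arctan(18.6 / (2 × 300.9)) = 2·arctan(0.03091) ≈ 3.5406°.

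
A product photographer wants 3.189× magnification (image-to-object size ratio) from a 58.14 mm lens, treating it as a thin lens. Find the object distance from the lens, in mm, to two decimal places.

76.37 mm

With m = dᵢ/dₒ and 1/f = 1/dₒ + 1/dᵢ, substituting dᵢ = m·dₒ gives 1/f = (1 + 1/m)/dₒ, hence dₒ = f·(1 + 1/m).
dₒ = 58.14 × (1 + 1/3.189) = 58.14 × 1.31358 ≈ 76.371 mm.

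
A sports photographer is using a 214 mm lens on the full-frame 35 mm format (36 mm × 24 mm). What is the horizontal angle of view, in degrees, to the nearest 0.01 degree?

9.62°

Angle of view α = 2·arctan(w/2f) with w = 36 mm and f = 214 mm.
w/2f = 0.08411; arctan(0.08411) ≈ 4.8080°, so α ≈ 9.6159°.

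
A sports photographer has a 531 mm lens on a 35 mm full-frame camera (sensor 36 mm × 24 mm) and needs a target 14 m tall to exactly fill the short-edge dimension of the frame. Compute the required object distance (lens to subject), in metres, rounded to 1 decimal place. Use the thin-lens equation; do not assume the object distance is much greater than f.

310.3 m

W: 14 m = 14000 mm.
Magnification m = h/W = dᵢ/dₒ; combined with 1/f = 1/dₒ + 1/dᵢ this gives dₒ = f·(1 + W/h).
dₒ = 531 mm × (1 + 14000/24) = 531 × 584.3333 ≈ 310281.000 mm = 310.281 m.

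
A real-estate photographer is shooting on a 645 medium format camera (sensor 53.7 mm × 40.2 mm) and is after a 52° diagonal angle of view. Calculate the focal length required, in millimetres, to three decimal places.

68.767 mm

Sensor diagonal = √(53.7² + 40.2²) = √4499.7300 ≈ 67.0800 mm.
From α = 2·arctan(d/2f) we get f = d / (2·tan(α/2)).
With d = 67.0800 mm and α/2 = 26°, tan(α/2) ≈ 0.48773, so f ≈ 67.0800 / 0.97547 ≈ 68.7672 mm.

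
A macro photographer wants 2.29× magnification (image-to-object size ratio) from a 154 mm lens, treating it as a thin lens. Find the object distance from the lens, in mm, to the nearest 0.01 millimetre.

221.25 mm

With m = dᵢ/dₒ and 1/f = 1/dₒ + 1/dᵢ, substituting dᵢ = m·dₒ gives 1/f = (1 + 1/m)/dₒ, hence dₒ = f·(1 + 1/m).
dₒ = 154 × (1 + 1/2.29) = 154 × 1.43668 ≈ 221.249 mm.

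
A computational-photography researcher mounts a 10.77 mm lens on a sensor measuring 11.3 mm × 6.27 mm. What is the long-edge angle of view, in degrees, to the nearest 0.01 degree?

55.36°

Angle of view α = 2·arctan(w/2f) with w = 11.3 mm and f = 10.77 mm.
w/2f = 0.52461; arctan(0.52461) ≈ 27.6817°, so α ≈ 55.3635°.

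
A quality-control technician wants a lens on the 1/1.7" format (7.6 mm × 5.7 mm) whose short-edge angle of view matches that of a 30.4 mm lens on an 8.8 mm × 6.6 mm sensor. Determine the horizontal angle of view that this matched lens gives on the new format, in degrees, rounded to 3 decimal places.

16.471°

Equal short-edge AOV ⇒ f₂ = f₁ · 5.7/6.6 = 30.4 × 0.86364 ≈ 26.2545 mm.
Horizontal AOV on the new format = 2·arctan(7.6 / (2 × 26.2545)) = 2·arctan(0.14474) ≈ 16.4712°.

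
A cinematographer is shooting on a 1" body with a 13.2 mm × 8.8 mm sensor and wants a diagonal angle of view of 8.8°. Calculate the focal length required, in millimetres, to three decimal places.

Sensor diagonal = √(13.2² + 8.8²) = √251.6800 ≈ 15.8644 mm.
From α = 2·arctan(d/2f) we get f = d / (2·tan(α/2)).
With d = 15.8644 mm and α/2 = 4.4°, tan(α/2) ≈ 0.07695, so f ≈ 15.8644 / 0.15389 ≈ 103.0883 mm.

103.088 mm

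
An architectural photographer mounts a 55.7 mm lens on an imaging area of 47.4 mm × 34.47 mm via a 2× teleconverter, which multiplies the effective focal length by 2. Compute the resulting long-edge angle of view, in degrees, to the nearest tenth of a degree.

24.0°

Effective focal length f = 55.7 × 2 = 111.4 mm.
α = 2·arctan(47.4 / (2 × 111.4)) = 2·arctan(0.21275) ≈ 24.0209°.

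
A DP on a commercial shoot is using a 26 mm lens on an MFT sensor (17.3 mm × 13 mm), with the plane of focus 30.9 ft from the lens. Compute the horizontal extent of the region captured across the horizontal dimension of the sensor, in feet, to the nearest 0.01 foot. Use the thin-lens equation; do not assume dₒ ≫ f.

dₒ: 30.9 ft × 304.8 mm/ft = 9418.32 mm.
Similar triangles through the lens centre give W/dₒ = w/dᵢ; with 1/f = 1/dₒ + 1/dᵢ this gives W = w·(dₒ − f)/f.
W = 17.3 mm × (9418.32 − 26) / 26 = 17.3 × 361.2431 ≈ 6249.505 mm = 6249.505/304.8 ft = 20.5036 ft.

20.50 ft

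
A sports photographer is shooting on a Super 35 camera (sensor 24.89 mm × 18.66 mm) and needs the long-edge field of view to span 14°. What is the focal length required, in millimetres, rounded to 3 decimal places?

101.356 mm

From α = 2·arctan(w/2f) we get f = w / (2·tan(α/2)).
With w = 24.89 mm and α/2 = 7°, tan(α/2) ≈ 0.12278, so f ≈ 24.89 / 0.24557 ≈ 101.3564 mm.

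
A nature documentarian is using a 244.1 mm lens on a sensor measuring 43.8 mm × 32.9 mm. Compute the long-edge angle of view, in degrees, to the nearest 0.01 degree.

Angle of view α = 2·arctan(w/2f) with w = 43.8 mm and f = 244.1 mm.
w/2f = 0.08972; arctan(0.08972) ≈ 5.1267°, so α ≈ 10.2534°.

10.25°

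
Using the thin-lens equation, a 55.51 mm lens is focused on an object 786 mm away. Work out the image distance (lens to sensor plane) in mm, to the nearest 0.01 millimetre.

59.73 mm

1/dᵢ = 1/f − 1/dₒ = 1/55.51 − 1/786 = 0.0167425 mm⁻¹.
dᵢ = 1/0.0167425 ≈ 59.7282 mm.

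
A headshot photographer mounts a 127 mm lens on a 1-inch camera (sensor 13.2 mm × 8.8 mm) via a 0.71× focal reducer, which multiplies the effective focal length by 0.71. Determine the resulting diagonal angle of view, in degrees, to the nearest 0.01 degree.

10.05°

Effective focal length f = 127 × 0.71 = 90.17 mm.
Sensor diagonal = √(13.2² + 8.8²) = √251.6800 ≈ 15.8644 mm.
α = 2·arctan(15.864 / (2 × 90.17)) = 2·arctan(0.08797) ≈ 10.0547°.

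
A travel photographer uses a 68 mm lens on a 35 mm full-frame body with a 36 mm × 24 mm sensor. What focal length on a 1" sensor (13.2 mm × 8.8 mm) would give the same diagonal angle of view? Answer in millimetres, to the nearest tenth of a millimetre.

Sensor diagonal = √(36² + 24²) = √1872.0000 ≈ 43.2666 mm.
Sensor diagonal = √(13.2² + 8.8²) = √251.6800 ≈ 15.8644 mm.
Equal angle of view means equal diagonal/f ratio, so f₂ = f₁ · (diagonal₂/diagonal₁) = 68 × 15.8644/43.2666.
f₂ = 68 × 0.36667 ≈ 24.933 mm.

24.9 mm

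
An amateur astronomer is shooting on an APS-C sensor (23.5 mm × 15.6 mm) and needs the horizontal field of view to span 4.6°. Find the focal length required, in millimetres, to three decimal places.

From α = 2·arctan(w/2f) we get f = w / (2·tan(α/2)).
With w = 23.5 mm and α/2 = 2.3°, tan(α/2) ≈ 0.04016, so f ≈ 23.5 / 0.08033 ≈ 292.5495 mm.

292.549 mm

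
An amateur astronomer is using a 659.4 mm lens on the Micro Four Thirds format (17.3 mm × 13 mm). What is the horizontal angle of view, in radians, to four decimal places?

0.0262 rad

Angle of view α = 2·arctan(w/2f) with w = 17.3 mm and f = 659.4 mm.
w/2f = 0.01312; arctan(0.01312) ≈ 0.0131 rad, so α ≈ 0.0262 rad.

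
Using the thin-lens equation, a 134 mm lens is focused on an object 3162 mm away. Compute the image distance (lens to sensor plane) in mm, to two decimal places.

139.93 mm

1/dᵢ = 1/f − 1/dₒ = 1/134 − 1/3162 = 0.0071464 mm⁻¹.
dᵢ = 1/0.0071464 ≈ 139.9300 mm.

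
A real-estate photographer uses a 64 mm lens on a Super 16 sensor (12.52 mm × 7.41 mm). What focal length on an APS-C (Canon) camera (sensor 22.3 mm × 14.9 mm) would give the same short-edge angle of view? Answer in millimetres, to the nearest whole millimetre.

Equal angle of view means equal height/f ratio, so f₂ = f₁ · (height₂/height₁) = 64 × 14.9/7.41.
f₂ = 64 × 2.01080 ≈ 128.691 mm.

129 mm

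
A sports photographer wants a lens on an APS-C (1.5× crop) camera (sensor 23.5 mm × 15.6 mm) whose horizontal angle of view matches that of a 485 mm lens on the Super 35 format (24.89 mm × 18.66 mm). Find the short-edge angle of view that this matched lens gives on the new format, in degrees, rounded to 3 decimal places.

Equal horizontal AOV ⇒ f₂ = f₁ · 23.5/24.89 = 485 × 0.94415 ≈ 457.9148 mm.
Short-edge AOV on the new format = 2·arctan(15.6 / (2 × 457.9148)) = 2·arctan(0.01703) ≈ 1.9517°.

1.952°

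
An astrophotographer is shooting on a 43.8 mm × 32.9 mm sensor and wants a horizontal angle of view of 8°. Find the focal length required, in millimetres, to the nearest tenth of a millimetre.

313.2 mm

From α = 2·arctan(w/2f) we get f = w / (2·tan(α/2)).
With w = 43.8 mm and α/2 = 4°, tan(α/2) ≈ 0.06993, so f ≈ 43.8 / 0.13985 ≈ 313.1846 mm.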